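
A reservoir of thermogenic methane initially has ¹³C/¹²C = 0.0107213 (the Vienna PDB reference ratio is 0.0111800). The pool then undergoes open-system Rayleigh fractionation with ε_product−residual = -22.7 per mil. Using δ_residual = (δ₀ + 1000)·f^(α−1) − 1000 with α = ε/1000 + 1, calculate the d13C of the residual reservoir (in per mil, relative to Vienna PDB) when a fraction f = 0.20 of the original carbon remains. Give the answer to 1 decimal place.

δ₀ = (0.0107213/0.0111800 − 1)×1000 = (0.958971 − 1)×1000 = -41.029 per mil
α − 1 = ε/1000 = -0.0227
f^(α−1) = 0.20^(-0.0227) = 1.037210
δ_res = (-41.029 + 1000) × 1.037210 − 1000 = 994.655 − 1000 = -5.35 per mil

-5.3 per mil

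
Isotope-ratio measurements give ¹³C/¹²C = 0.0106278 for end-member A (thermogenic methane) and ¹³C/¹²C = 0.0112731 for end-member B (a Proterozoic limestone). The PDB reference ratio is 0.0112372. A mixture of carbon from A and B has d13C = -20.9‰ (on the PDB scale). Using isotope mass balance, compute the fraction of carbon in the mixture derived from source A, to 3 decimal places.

δ_A = (0.0106278/0.0112372 − 1)×1000 = (0.945769 − 1)×1000 = -54.231‰
δ_B = (0.0112731/0.0112372 − 1)×1000 = (1.003195 − 1)×1000 = 3.195‰
f_A = (δ_mix − δ_B)/(δ_A − δ_B) = (-20.9 − (3.195))/(-54.231 − (3.195))
f_A = -24.095 / -57.425 = 0.4196

0.420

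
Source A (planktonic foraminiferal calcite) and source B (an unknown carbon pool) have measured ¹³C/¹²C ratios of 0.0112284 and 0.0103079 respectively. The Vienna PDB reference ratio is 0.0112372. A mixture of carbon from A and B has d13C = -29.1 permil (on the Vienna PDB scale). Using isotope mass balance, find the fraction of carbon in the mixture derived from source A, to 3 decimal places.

δ_A = (0.0112284/0.0112372 − 1)×1000 = (0.999217 − 1)×1000 = -0.783 permil
δ_B = (0.0103079/0.0112372 − 1)×1000 = (0.917301 − 1)×1000 = -82.699 permil
f_A = (δ_mix − δ_B)/(δ_A − δ_B) = (-29.1 − (-82.699))/(-0.783 − (-82.699))
f_A = 53.599 / 81.915 = 0.6543

0.654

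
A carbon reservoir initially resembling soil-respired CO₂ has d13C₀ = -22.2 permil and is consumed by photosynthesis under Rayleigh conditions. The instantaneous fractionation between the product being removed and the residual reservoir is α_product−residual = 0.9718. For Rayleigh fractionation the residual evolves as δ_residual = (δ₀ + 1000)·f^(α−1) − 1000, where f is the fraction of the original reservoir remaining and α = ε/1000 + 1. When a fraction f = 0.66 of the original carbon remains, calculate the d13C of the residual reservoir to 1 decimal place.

-10.7 permil

Rayleigh residual: δ_res = (δ₀ + 1000)·f^(α−1) − 1000
α − 1 = -0.02820
f^(α−1) = 0.66^(-0.02820) = 1.011786
δ_res = (-22.2 + 1000) × 1.011786 − 1000 = 989.325 − 1000 = -10.68 permil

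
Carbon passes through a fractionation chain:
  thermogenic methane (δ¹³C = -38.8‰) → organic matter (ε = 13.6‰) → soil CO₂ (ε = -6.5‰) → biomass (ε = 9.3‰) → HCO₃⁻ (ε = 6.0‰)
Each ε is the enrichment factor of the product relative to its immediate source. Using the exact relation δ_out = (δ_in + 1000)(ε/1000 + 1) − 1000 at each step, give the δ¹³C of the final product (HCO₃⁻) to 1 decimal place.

step 1: δ = (-38.80 + 1000)·(13.6/1000 + 1) − 1000 = -25.73‰
step 2: δ = (-25.73 + 1000)·(-6.5/1000 + 1) − 1000 = -32.06‰
step 3: δ = (-32.06 + 1000)·(9.3/1000 + 1) − 1000 = -23.06‰
step 4: δ = (-23.06 + 1000)·(6.0/1000 + 1) − 1000 = -17.20‰

-17.2‰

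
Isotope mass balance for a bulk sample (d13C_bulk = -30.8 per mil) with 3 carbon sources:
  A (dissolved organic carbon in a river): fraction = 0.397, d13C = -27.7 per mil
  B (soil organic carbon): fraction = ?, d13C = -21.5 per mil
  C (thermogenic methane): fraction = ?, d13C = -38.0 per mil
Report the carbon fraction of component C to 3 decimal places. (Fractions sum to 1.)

0.414

Let f_C and f_B be the unknown fractions; fractions sum to 1 so f_C + f_B = 0.603.
Mass balance: Σ fᵢ·δᵢ = δ_bulk ⇒ f_C·(-38.0) + f_B·(-21.5) = -30.8 − (-10.997) = -19.803
Substitute f_B = 0.603 − f_C:
f_C·(-38.0 − -21.5) = -19.803 − 0.603×(-21.5) = -6.839
f_C = -6.839 / -16.5 = 0.4145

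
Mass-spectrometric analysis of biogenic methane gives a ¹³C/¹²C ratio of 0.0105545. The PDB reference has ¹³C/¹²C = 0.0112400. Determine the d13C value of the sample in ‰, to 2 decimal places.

d13C = (R_sample / R_standard − 1) × 1000
R_sample / R_standard = 0.0105545 / 0.0112400 = 0.939012
d13C = (0.939012 − 1) × 1000 = -60.988‰

-60.99‰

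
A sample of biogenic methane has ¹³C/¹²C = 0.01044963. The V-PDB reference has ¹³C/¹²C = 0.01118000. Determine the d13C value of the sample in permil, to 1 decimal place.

d13C = (R_sample / R_standard − 1) × 1000
R_sample / R_standard = 0.01044963 / 0.01118000 = 0.934672
d13C = (0.934672 − 1) × 1000 = -65.33 permil

-65.3 permil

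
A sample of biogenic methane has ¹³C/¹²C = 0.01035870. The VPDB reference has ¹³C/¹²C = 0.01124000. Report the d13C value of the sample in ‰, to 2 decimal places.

d13C = (R_sample / R_standard − 1) × 1000
R_sample / R_standard = 0.01035870 / 0.01124000 = 0.921593
d13C = (0.921593 − 1) × 1000 = -78.407‰

-78.41‰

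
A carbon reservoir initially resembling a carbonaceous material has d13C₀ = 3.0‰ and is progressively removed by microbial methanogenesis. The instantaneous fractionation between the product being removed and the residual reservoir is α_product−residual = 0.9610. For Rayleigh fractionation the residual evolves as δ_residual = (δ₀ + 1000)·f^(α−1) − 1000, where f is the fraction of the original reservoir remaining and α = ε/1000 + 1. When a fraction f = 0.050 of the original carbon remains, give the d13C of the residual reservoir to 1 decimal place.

Rayleigh residual: δ_res = (δ₀ + 1000)·f^(α−1) − 1000
α − 1 = -0.03900
f^(α−1) = 0.050^(-0.03900) = 1.123932
δ_res = (3.0 + 1000) × 1.123932 − 1000 = 1127.304 − 1000 = 127.30‰

127.3‰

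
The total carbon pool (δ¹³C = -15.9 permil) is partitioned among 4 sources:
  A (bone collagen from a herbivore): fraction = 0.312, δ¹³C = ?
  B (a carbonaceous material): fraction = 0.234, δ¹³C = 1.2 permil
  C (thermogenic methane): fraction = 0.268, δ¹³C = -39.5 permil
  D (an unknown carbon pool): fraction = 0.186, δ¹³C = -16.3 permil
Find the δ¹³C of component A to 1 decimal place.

Isotope mass balance: δ_bulk = Σ fᵢ·δᵢ.
-15.9 = 0.312×δ_A + 0.234×(1.2) + 0.268×(-39.5) + 0.186×(-16.3)
0.312·δ_A = -15.9 − (-13.337) = -2.563
δ_A = -2.563 / 0.312 = -8.21 permil

-8.2 permil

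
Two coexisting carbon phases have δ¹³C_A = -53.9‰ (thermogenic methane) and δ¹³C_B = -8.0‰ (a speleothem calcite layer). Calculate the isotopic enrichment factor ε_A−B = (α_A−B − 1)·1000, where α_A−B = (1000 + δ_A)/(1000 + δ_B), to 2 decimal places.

-46.27‰

α_A−B = (1000 + -53.9) / (1000 + -8.0) = 946.1 / 992.0 = 0.953730
ε_A−B = (0.953730 − 1) × 1000 = -46.270‰
(The approximation ε ≈ δ_A − δ_B would give -45.9‰.)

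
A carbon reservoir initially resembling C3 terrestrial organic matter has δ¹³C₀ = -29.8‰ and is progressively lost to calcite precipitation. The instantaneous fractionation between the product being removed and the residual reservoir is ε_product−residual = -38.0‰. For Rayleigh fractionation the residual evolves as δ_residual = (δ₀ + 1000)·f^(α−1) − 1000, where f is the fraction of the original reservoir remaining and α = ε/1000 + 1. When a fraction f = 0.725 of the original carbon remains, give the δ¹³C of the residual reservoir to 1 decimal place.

-17.9‰

Rayleigh residual: δ_res = (δ₀ + 1000)·f^(α−1) − 1000
α = ε/1000 + 1 = 0.96200, so α − 1 = -0.03800
f^(α−1) = 0.725^(-0.03800) = 1.012295
δ_res = (-29.8 + 1000) × 1.012295 − 1000 = 982.129 − 1000 = -17.87‰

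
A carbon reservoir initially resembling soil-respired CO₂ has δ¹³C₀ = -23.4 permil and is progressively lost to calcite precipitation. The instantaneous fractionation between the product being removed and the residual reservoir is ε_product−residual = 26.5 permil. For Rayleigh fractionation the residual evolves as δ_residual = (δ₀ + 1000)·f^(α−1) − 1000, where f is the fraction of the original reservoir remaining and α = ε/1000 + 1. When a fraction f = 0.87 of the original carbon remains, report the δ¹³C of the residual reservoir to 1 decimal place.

Rayleigh residual: δ_res = (δ₀ + 1000)·f^(α−1) − 1000
α = ε/1000 + 1 = 1.02650, so α − 1 = 0.02650
f^(α−1) = 0.87^(0.02650) = 0.996316
δ_res = (-23.4 + 1000) × 0.996316 − 1000 = 973.003 − 1000 = -27.00 permil

-27.0 permil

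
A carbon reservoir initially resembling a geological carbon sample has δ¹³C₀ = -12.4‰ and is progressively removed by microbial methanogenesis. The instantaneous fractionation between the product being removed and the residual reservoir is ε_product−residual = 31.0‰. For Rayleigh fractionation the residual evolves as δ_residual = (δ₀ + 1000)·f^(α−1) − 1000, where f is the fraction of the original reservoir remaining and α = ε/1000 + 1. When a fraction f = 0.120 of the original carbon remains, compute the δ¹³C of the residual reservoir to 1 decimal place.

-75.2‰

Rayleigh residual: δ_res = (δ₀ + 1000)·f^(α−1) − 1000
α = ε/1000 + 1 = 1.03100, so α − 1 = 0.03100
f^(α−1) = 0.120^(0.03100) = 0.936385
δ_res = (-12.4 + 1000) × 0.936385 − 1000 = 924.774 − 1000 = -75.23‰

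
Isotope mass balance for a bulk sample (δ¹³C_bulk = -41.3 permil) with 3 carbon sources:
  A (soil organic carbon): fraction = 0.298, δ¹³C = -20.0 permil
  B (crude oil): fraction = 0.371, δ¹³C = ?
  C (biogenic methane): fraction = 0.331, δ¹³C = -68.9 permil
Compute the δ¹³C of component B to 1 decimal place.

Isotope mass balance: δ_bulk = Σ fᵢ·δᵢ.
-41.3 = 0.298×(-20.0) + 0.371×δ_B + 0.331×(-68.9)
0.371·δ_B = -41.3 − (-28.766) = -12.534
δ_B = -12.534 / 0.371 = -33.78 permil

-33.8 permil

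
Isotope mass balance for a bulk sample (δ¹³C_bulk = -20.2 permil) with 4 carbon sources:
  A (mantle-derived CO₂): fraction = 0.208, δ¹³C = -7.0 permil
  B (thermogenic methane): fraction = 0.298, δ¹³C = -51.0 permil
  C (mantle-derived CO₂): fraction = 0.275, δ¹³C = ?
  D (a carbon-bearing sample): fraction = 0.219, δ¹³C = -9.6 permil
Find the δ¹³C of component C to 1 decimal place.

-5.2 permil

Isotope mass balance: δ_bulk = Σ fᵢ·δᵢ.
-20.2 = 0.208×(-7.0) + 0.298×(-51.0) + 0.275×δ_C + 0.219×(-9.6)
0.275·δ_C = -20.2 − (-18.756) = -1.444
δ_C = -1.444 / 0.275 = -5.25 permil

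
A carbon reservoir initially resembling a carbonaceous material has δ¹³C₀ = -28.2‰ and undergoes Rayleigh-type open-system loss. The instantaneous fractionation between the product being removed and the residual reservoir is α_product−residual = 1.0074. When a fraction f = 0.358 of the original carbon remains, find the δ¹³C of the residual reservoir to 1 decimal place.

-35.6‰

Rayleigh residual: δ_res = (δ₀ + 1000)·f^(α−1) − 1000
α − 1 = 0.00740
f^(α−1) = 0.358^(0.00740) = 0.992427
δ_res = (-28.2 + 1000) × 0.992427 − 1000 = 964.441 − 1000 = -35.56‰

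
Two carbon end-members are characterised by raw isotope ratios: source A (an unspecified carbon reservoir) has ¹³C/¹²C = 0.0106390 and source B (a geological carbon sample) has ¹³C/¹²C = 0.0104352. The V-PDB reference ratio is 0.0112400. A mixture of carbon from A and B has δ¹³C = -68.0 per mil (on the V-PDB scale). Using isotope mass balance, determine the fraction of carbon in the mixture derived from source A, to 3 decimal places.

δ_A = (0.0106390/0.0112400 − 1)×1000 = (0.946530 − 1)×1000 = -53.470 per mil
δ_B = (0.0104352/0.0112400 − 1)×1000 = (0.928399 − 1)×1000 = -71.601 per mil
f_A = (δ_mix − δ_B)/(δ_A − δ_B) = (-68.0 − (-71.601))/(-53.470 − (-71.601))
f_A = 3.601 / 18.132 = 0.1986

0.199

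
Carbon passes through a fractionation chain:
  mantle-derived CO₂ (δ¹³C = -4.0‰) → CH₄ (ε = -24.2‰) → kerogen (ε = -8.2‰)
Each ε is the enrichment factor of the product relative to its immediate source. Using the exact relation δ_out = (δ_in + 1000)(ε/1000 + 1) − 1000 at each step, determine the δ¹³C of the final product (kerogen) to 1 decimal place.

-36.1‰

step 1: δ = (-4.00 + 1000)·(-24.2/1000 + 1) − 1000 = -28.10‰
step 2: δ = (-28.10 + 1000)·(-8.2/1000 + 1) − 1000 = -36.07‰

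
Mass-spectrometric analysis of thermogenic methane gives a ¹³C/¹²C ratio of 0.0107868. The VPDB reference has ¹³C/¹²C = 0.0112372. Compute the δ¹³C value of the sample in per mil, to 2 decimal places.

-40.08 per mil

δ¹³C = (R_sample / R_standard − 1) × 1000
R_sample / R_standard = 0.0107868 / 0.0112372 = 0.959919
δ¹³C = (0.959919 − 1) × 1000 = -40.081 per mil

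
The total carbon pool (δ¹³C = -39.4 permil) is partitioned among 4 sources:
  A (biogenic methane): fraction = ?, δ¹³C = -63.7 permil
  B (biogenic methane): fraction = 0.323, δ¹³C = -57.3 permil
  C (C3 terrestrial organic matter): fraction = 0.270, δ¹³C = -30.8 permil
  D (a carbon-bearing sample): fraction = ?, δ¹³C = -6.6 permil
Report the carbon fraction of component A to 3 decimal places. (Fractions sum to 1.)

0.173

Let f_A and f_D be the unknown fractions; fractions sum to 1 so f_A + f_D = 0.407.
Mass balance: Σ fᵢ·δᵢ = δ_bulk ⇒ f_A·(-63.7) + f_D·(-6.6) = -39.4 − (-26.824) = -12.576
Substitute f_D = 0.407 − f_A:
f_A·(-63.7 − -6.6) = -12.576 − 0.407×(-6.6) = -9.890
f_A = -9.890 / -57.1 = 0.1732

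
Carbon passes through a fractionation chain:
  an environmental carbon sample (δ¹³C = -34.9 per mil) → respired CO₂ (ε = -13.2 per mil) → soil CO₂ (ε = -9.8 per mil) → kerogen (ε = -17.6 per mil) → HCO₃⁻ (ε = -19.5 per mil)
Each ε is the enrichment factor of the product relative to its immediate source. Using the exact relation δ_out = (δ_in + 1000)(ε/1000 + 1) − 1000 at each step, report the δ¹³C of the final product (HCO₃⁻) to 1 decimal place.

-91.6 per mil

step 1: δ = (-34.90 + 1000)·(-13.2/1000 + 1) − 1000 = -47.64 per mil
step 2: δ = (-47.64 + 1000)·(-9.8/1000 + 1) − 1000 = -56.97 per mil
step 3: δ = (-56.97 + 1000)·(-17.6/1000 + 1) − 1000 = -73.57 per mil
step 4: δ = (-73.57 + 1000)·(-19.5/1000 + 1) − 1000 = -91.64 per mil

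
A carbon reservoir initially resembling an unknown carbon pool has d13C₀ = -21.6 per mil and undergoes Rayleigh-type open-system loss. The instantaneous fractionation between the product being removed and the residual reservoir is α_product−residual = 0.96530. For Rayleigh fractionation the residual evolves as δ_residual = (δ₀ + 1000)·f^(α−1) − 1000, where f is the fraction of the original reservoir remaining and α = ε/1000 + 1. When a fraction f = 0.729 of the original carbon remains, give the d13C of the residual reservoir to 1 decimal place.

-10.8 per mil

Rayleigh residual: δ_res = (δ₀ + 1000)·f^(α−1) − 1000
α − 1 = -0.03470
f^(α−1) = 0.729^(-0.03470) = 1.011028
δ_res = (-21.6 + 1000) × 1.011028 − 1000 = 989.190 − 1000 = -10.81 per mil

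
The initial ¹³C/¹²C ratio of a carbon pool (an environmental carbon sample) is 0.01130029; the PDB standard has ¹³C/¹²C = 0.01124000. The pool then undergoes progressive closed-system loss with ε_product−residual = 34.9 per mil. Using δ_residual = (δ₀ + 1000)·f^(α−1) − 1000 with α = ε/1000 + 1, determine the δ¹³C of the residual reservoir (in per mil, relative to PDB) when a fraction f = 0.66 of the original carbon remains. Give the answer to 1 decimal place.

δ₀ = (0.01130029/0.01124000 − 1)×1000 = (1.005364 − 1)×1000 = 5.364 per mil
α − 1 = ε/1000 = 0.0349
f^(α−1) = 0.66^(0.0349) = 0.985603
δ_res = (5.364 + 1000) × 0.985603 − 1000 = 990.890 − 1000 = -9.11 per mil

-9.1 per mil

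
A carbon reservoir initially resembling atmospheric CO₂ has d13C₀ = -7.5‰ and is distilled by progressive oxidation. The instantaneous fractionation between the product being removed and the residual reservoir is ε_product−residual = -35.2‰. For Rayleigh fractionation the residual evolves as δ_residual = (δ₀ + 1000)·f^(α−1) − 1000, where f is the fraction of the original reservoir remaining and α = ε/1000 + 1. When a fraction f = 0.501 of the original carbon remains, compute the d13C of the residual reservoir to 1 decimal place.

16.9‰

Rayleigh residual: δ_res = (δ₀ + 1000)·f^(α−1) − 1000
α = ε/1000 + 1 = 0.96480, so α − 1 = -0.03520
f^(α−1) = 0.501^(-0.03520) = 1.024627
δ_res = (-7.5 + 1000) × 1.024627 − 1000 = 1016.942 − 1000 = 16.94‰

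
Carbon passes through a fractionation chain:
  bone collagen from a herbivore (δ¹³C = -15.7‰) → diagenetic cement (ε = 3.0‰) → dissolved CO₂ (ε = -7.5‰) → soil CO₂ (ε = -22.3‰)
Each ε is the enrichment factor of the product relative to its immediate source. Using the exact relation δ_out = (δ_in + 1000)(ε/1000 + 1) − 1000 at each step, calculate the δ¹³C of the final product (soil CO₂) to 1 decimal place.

step 1: δ = (-15.70 + 1000)·(3.0/1000 + 1) − 1000 = -12.75‰
step 2: δ = (-12.75 + 1000)·(-7.5/1000 + 1) − 1000 = -20.15‰
step 3: δ = (-20.15 + 1000)·(-22.3/1000 + 1) − 1000 = -42.00‰

-42.0‰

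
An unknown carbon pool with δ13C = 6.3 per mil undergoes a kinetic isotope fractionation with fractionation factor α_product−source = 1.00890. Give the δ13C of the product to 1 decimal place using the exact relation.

δ_product = (δ_source + 1000)·α − 1000
δ_product = (6.3 + 1000) × 1.00890 − 1000
δ_product = 1015.256 − 1000 = 15.26 per mil

15.3 per mil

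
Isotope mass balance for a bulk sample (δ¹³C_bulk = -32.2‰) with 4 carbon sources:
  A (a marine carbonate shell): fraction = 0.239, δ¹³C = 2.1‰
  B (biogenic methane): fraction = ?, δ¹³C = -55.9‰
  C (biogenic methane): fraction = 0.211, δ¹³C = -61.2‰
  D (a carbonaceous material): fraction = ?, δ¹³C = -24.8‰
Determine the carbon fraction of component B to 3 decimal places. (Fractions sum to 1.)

Let f_B and f_D be the unknown fractions; fractions sum to 1 so f_B + f_D = 0.550.
Mass balance: Σ fᵢ·δᵢ = δ_bulk ⇒ f_B·(-55.9) + f_D·(-24.8) = -32.2 − (-12.411) = -19.789
Substitute f_D = 0.550 − f_B:
f_B·(-55.9 − -24.8) = -19.789 − 0.550×(-24.8) = -6.149
f_B = -6.149 / -31.1 = 0.1977

0.198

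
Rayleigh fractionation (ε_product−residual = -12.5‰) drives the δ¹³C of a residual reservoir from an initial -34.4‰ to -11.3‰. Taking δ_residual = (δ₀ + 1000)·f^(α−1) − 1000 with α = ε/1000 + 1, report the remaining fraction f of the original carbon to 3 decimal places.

α − 1 = ε/1000 = -0.0125
(δ_res + 1000)/(δ₀ + 1000) = (-11.3 + 1000)/(-34.4 + 1000) = 988.7/965.6 = 1.023923
f = 1.023923^(1/-0.0125) = exp(ln(1.023923)/-0.0125) = exp(0.02364/-0.0125)
f = exp(-1.8913) = 0.1509

0.151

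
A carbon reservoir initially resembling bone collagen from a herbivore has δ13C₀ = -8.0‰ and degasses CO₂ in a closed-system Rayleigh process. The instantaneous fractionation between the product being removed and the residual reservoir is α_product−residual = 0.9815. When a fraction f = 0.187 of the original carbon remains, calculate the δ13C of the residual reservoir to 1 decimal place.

Rayleigh residual: δ_res = (δ₀ + 1000)·f^(α−1) − 1000
α − 1 = -0.01850
f^(α−1) = 0.187^(-0.01850) = 1.031504
δ_res = (-8.0 + 1000) × 1.031504 − 1000 = 1023.252 − 1000 = 23.25‰

23.3‰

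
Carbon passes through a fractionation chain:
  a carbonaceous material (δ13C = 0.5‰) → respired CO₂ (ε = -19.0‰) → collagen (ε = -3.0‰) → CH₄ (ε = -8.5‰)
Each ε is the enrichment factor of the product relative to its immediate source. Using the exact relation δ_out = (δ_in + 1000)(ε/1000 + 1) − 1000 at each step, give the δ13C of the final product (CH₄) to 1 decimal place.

step 1: δ = (0.50 + 1000)·(-19.0/1000 + 1) − 1000 = -18.51‰
step 2: δ = (-18.51 + 1000)·(-3.0/1000 + 1) − 1000 = -21.45‰
step 3: δ = (-21.45 + 1000)·(-8.5/1000 + 1) − 1000 = -29.77‰

-29.8‰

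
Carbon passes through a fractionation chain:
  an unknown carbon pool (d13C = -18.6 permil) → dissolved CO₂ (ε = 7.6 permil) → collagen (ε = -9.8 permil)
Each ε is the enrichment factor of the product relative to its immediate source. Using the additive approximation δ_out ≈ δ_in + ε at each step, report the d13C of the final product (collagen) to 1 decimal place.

step 1: δ ≈ -18.6 + (7.6) = -11.0 permil
step 2: δ ≈ -11.0 + (-9.8) = -20.8 permil

-20.8 permil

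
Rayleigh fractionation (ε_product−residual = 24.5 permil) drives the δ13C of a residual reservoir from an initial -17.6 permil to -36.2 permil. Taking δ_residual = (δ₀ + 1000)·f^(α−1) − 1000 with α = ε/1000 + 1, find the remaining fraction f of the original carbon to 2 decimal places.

α − 1 = ε/1000 = 0.0245
(δ_res + 1000)/(δ₀ + 1000) = (-36.2 + 1000)/(-17.6 + 1000) = 963.8/982.4 = 0.981067
f = 0.981067^(1/0.0245) = exp(ln(0.981067)/0.0245) = exp(-0.01911/0.0245)
f = exp(-0.7802) = 0.4583

0.46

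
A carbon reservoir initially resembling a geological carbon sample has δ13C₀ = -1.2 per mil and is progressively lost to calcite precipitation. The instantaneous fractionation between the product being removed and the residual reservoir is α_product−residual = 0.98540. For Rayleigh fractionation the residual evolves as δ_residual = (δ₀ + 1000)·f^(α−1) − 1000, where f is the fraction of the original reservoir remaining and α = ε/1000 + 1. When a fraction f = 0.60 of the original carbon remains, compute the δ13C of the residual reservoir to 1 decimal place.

Rayleigh residual: δ_res = (δ₀ + 1000)·f^(α−1) − 1000
α − 1 = -0.01460
f^(α−1) = 0.60^(-0.01460) = 1.007486
δ_res = (-1.2 + 1000) × 1.007486 − 1000 = 1006.277 − 1000 = 6.28 per mil

6.3 per mil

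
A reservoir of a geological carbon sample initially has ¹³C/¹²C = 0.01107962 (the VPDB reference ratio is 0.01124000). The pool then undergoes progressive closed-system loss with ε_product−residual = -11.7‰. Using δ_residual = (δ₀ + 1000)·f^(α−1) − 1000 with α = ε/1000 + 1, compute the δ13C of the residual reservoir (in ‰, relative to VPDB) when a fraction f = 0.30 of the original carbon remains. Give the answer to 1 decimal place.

δ₀ = (0.01107962/0.01124000 − 1)×1000 = (0.985731 − 1)×1000 = -14.269‰
α − 1 = ε/1000 = -0.0117
f^(α−1) = 0.30^(-0.0117) = 1.014186
δ_res = (-14.269 + 1000) × 1.014186 − 1000 = 999.715 − 1000 = -0.28‰

-0.3‰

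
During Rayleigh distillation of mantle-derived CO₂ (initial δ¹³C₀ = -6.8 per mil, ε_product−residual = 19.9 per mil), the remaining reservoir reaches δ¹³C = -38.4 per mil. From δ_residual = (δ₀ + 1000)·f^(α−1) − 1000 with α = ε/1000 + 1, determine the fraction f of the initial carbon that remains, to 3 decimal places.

α − 1 = ε/1000 = 0.0199
(δ_res + 1000)/(δ₀ + 1000) = (-38.4 + 1000)/(-6.8 + 1000) = 961.6/993.2 = 0.968184
f = 0.968184^(1/0.0199) = exp(ln(0.968184)/0.0199) = exp(-0.03233/0.0199)
f = exp(-1.6248) = 0.1970

0.197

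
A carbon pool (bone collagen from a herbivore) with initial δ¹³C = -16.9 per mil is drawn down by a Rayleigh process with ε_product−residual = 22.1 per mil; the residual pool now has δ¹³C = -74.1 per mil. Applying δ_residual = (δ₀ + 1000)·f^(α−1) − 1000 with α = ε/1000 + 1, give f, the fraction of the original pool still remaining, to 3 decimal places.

0.066

α − 1 = ε/1000 = 0.0221
(δ_res + 1000)/(δ₀ + 1000) = (-74.1 + 1000)/(-16.9 + 1000) = 925.9/983.1 = 0.941817
f = 0.941817^(1/0.0221) = exp(ln(0.941817)/0.0221) = exp(-0.05994/0.0221)
f = exp(-2.7124) = 0.0664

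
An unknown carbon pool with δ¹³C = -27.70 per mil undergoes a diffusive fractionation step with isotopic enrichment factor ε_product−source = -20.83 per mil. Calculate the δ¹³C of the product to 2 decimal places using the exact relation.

Exactly, δ_product = (δ_source + 1000)·(ε/1000 + 1) − 1000.
δ_product = (-27.70 + 1000) × (-20.83/1000 + 1) − 1000
δ_product = -47.953 per mil

-47.95 per mil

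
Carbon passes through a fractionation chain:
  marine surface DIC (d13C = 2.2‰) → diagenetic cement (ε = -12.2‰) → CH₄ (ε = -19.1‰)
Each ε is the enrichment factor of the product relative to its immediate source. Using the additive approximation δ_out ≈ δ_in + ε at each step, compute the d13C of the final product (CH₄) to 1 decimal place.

step 1: δ ≈ 2.2 + (-12.2) = -10.0‰
step 2: δ ≈ -10.0 + (-19.1) = -29.1‰

-29.1‰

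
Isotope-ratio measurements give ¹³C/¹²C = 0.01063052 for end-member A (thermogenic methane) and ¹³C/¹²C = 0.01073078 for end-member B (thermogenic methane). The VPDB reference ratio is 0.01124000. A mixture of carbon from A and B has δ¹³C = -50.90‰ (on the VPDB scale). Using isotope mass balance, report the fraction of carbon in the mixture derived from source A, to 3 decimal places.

0.627

δ_A = (0.01063052/0.01124000 − 1)×1000 = (0.945776 − 1)×1000 = -54.224‰
δ_B = (0.01073078/0.01124000 − 1)×1000 = (0.954696 − 1)×1000 = -45.304‰
f_A = (δ_mix − δ_B)/(δ_A − δ_B) = (-50.90 − (-45.304))/(-54.224 − (-45.304))
f_A = -5.596 / -8.920 = 0.6273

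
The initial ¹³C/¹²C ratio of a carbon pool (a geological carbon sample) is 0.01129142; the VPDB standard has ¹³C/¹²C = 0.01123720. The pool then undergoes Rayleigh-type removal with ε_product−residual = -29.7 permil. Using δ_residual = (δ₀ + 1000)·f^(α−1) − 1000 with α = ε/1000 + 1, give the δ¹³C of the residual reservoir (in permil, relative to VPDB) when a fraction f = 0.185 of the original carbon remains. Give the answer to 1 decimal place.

56.5 permil

δ₀ = (0.01129142/0.01123720 − 1)×1000 = (1.004825 − 1)×1000 = 4.825 permil
α − 1 = ε/1000 = -0.0297
f^(α−1) = 0.185^(-0.0297) = 1.051393
δ_res = (4.825 + 1000) × 1.051393 − 1000 = 1056.466 − 1000 = 56.47 permil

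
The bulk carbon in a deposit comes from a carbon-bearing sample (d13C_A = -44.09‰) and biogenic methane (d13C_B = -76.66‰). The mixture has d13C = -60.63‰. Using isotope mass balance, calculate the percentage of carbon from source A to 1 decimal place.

δ_mix = f_A·δ_A + (1 − f_A)·δ_B  ⇒  f_A = (δ_mix − δ_B)/(δ_A − δ_B)
f_A = (-60.63 − (-76.66)) / (-44.09 − (-76.66))
f_A = 16.03 / 32.57 = 0.4922

49.2%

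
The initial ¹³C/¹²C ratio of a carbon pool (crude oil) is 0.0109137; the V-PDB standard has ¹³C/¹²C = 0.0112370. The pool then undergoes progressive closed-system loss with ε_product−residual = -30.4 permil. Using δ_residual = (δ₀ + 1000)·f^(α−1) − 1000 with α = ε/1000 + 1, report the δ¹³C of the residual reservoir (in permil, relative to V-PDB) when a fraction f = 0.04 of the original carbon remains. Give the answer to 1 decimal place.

71.1 permil

δ₀ = (0.0109137/0.0112370 − 1)×1000 = (0.971229 − 1)×1000 = -28.771 permil
α − 1 = ε/1000 = -0.0304
f^(α−1) = 0.04^(-0.0304) = 1.102802
δ_res = (-28.771 + 1000) × 1.102802 − 1000 = 1071.073 − 1000 = 71.07 permil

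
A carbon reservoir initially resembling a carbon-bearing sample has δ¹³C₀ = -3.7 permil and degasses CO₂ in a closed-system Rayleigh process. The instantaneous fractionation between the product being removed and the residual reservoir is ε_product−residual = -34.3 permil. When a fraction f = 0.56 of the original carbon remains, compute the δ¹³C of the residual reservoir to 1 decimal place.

16.3 permil

Rayleigh residual: δ_res = (δ₀ + 1000)·f^(α−1) − 1000
α = ε/1000 + 1 = 0.96570, so α − 1 = -0.03430
f^(α−1) = 0.56^(-0.03430) = 1.020087
δ_res = (-3.7 + 1000) × 1.020087 − 1000 = 1016.313 − 1000 = 16.31 permil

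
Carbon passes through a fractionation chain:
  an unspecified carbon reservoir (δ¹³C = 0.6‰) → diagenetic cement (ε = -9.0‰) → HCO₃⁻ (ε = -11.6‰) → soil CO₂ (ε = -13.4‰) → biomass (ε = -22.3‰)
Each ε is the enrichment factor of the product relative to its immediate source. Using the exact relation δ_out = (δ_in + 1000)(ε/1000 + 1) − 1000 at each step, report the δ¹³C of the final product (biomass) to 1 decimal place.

step 1: δ = (0.60 + 1000)·(-9.0/1000 + 1) − 1000 = -8.41‰
step 2: δ = (-8.41 + 1000)·(-11.6/1000 + 1) − 1000 = -19.91‰
step 3: δ = (-19.91 + 1000)·(-13.4/1000 + 1) − 1000 = -33.04‰
step 4: δ = (-33.04 + 1000)·(-22.3/1000 + 1) − 1000 = -54.60‰

-54.6‰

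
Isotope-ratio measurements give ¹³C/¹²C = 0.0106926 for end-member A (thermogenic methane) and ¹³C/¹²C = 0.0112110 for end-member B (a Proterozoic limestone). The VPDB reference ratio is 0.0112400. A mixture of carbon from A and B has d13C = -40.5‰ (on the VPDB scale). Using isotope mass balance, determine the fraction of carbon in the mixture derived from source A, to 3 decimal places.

0.822

δ_A = (0.0106926/0.0112400 − 1)×1000 = (0.951299 − 1)×1000 = -48.701‰
δ_B = (0.0112110/0.0112400 − 1)×1000 = (0.997420 − 1)×1000 = -2.580‰
f_A = (δ_mix − δ_B)/(δ_A − δ_B) = (-40.5 − (-2.580))/(-48.701 − (-2.580))
f_A = -37.920 / -46.121 = 0.8222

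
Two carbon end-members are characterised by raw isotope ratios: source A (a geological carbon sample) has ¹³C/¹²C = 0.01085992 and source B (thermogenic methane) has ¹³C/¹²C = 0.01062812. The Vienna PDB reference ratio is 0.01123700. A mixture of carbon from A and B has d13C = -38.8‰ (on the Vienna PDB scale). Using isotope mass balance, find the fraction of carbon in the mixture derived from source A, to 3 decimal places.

0.746

δ_A = (0.01085992/0.01123700 − 1)×1000 = (0.966443 − 1)×1000 = -33.557‰
δ_B = (0.01062812/0.01123700 − 1)×1000 = (0.945815 − 1)×1000 = -54.185‰
f_A = (δ_mix − δ_B)/(δ_A − δ_B) = (-38.8 − (-54.185))/(-33.557 − (-54.185))
f_A = 15.385 / 20.628 = 0.7458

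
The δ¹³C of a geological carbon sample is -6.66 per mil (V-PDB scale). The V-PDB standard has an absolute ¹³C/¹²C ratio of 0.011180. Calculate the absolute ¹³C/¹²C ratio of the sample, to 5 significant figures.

0.011106

R_sample = R_standard × (δ¹³C/1000 + 1)
R_sample = 0.011180 × (-6.66/1000 + 1) = 0.011180 × 0.993340
R_sample = 0.0111055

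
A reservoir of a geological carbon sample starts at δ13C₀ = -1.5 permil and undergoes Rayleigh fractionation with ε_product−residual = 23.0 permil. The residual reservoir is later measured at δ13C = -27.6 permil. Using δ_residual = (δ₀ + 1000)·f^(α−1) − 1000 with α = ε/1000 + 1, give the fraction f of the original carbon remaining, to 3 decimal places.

0.316

α − 1 = ε/1000 = 0.0230
(δ_res + 1000)/(δ₀ + 1000) = (-27.6 + 1000)/(-1.5 + 1000) = 972.4/998.5 = 0.973861
f = 0.973861^(1/0.0230) = exp(ln(0.973861)/0.0230) = exp(-0.02649/0.0230)
f = exp(-1.1516) = 0.3161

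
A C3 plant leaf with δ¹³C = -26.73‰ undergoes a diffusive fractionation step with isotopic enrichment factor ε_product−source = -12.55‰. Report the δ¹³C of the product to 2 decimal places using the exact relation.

-38.94‰

Exactly, δ_product = (δ_source + 1000)·(ε/1000 + 1) − 1000.
δ_product = (-26.73 + 1000) × (-12.55/1000 + 1) − 1000
δ_product = -38.945‰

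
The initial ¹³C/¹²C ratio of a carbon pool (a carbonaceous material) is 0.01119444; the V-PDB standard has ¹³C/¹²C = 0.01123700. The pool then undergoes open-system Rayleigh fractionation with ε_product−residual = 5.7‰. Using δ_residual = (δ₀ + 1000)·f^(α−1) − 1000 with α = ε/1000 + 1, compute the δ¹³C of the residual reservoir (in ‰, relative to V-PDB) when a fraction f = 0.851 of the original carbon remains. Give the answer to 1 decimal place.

-4.7‰

δ₀ = (0.01119444/0.01123700 − 1)×1000 = (0.996213 − 1)×1000 = -3.787‰
α − 1 = ε/1000 = 0.0057
f^(α−1) = 0.851^(0.0057) = 0.999081
δ_res = (-3.787 + 1000) × 0.999081 − 1000 = 995.297 − 1000 = -4.70‰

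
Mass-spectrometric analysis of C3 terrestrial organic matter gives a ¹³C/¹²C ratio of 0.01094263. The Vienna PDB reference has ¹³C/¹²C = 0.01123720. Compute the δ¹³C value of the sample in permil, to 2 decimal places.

-26.21 permil

δ¹³C = (R_sample / R_standard − 1) × 1000
R_sample / R_standard = 0.01094263 / 0.01123720 = 0.973786
δ¹³C = (0.973786 − 1) × 1000 = -26.214 permil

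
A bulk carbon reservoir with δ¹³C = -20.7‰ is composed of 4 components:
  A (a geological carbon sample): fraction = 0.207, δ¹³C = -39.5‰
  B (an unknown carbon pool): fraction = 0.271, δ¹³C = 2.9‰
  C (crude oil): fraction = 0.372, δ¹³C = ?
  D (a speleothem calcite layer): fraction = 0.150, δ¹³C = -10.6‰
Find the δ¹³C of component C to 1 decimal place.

Isotope mass balance: δ_bulk = Σ fᵢ·δᵢ.
-20.7 = 0.207×(-39.5) + 0.271×(2.9) + 0.372×δ_C + 0.150×(-10.6)
0.372·δ_C = -20.7 − (-8.981) = -11.719
δ_C = -11.719 / 0.372 = -31.50‰

-31.5‰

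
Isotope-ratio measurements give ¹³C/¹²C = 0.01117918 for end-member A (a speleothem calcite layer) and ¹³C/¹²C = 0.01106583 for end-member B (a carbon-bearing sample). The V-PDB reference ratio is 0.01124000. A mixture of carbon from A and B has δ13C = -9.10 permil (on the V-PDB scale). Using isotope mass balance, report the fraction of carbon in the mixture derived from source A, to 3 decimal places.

δ_A = (0.01117918/0.01124000 − 1)×1000 = (0.994589 − 1)×1000 = -5.411 permil
δ_B = (0.01106583/0.01124000 − 1)×1000 = (0.984504 − 1)×1000 = -15.496 permil
f_A = (δ_mix − δ_B)/(δ_A − δ_B) = (-9.10 − (-15.496))/(-5.411 − (-15.496))
f_A = 6.396 / 10.085 = 0.6342

0.634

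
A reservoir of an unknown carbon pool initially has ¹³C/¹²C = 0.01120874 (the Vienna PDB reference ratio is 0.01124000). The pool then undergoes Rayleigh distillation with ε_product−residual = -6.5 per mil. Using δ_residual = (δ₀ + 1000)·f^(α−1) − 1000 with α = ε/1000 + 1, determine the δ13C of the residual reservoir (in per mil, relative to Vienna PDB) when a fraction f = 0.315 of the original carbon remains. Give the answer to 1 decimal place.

δ₀ = (0.01120874/0.01124000 − 1)×1000 = (0.997219 − 1)×1000 = -2.781 per mil
α − 1 = ε/1000 = -0.0065
f^(α−1) = 0.315^(-0.0065) = 1.007537
δ_res = (-2.781 + 1000) × 1.007537 − 1000 = 1004.735 − 1000 = 4.73 per mil

4.7 per mil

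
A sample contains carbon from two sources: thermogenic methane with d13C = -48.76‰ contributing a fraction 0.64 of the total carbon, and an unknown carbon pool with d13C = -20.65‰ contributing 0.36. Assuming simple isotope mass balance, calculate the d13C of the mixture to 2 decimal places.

δ_mix = f_A·δ_A + f_B·δ_B
δ_mix = 0.64 × (-48.76) + 0.36 × (-20.65)
δ_mix = -31.206 + -7.434 = -38.640‰

-38.64‰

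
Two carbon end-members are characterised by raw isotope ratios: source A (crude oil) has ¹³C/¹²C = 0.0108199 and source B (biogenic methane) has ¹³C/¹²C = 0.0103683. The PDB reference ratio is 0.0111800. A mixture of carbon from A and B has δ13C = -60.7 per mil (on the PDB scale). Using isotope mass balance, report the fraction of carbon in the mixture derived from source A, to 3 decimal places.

0.295

δ_A = (0.0108199/0.0111800 − 1)×1000 = (0.967791 − 1)×1000 = -32.209 per mil
δ_B = (0.0103683/0.0111800 − 1)×1000 = (0.927397 − 1)×1000 = -72.603 per mil
f_A = (δ_mix − δ_B)/(δ_A − δ_B) = (-60.7 − (-72.603))/(-32.209 − (-72.603))
f_A = 11.903 / 40.394 = 0.2947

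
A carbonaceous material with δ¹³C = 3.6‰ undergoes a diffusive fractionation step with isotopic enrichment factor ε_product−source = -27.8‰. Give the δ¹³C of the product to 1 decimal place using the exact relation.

Exactly, δ_product = (δ_source + 1000)·(ε/1000 + 1) − 1000.
δ_product = (3.6 + 1000) × (-27.8/1000 + 1) − 1000
δ_product = -24.30‰

-24.3‰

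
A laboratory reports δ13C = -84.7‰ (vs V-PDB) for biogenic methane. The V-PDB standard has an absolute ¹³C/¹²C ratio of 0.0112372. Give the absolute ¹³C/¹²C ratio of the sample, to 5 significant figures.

0.010285

R_sample = R_standard × (δ13C/1000 + 1)
R_sample = 0.0112372 × (-84.7/1000 + 1) = 0.0112372 × 0.915300
R_sample = 0.0102854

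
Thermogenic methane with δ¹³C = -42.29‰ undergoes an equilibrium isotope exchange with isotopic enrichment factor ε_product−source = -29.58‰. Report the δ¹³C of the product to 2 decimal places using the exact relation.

-70.62‰

To first order, δ_product ≈ δ_source + ε = -71.87‰.
Exactly, δ_product = (δ_source + 1000)·(ε/1000 + 1) − 1000.
δ_product = (-42.29 + 1000) × (-29.58/1000 + 1) − 1000
δ_product = -70.619‰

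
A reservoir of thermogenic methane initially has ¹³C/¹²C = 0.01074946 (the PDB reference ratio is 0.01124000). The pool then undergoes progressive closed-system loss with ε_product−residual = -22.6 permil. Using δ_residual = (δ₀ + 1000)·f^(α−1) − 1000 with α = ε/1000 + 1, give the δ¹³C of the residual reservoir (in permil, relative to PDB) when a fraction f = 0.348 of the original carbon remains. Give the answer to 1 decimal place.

δ₀ = (0.01074946/0.01124000 − 1)×1000 = (0.956358 − 1)×1000 = -43.642 permil
α − 1 = ε/1000 = -0.0226
f^(α−1) = 0.348^(-0.0226) = 1.024142
δ_res = (-43.642 + 1000) × 1.024142 − 1000 = 979.446 − 1000 = -20.55 permil

-20.6 permil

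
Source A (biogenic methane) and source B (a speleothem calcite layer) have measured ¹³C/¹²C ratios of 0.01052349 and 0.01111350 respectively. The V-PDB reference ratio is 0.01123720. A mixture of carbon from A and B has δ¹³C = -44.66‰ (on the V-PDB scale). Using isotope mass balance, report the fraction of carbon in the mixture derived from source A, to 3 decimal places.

δ_A = (0.01052349/0.01123720 − 1)×1000 = (0.936487 − 1)×1000 = -63.513‰
δ_B = (0.01111350/0.01123720 − 1)×1000 = (0.988992 − 1)×1000 = -11.008‰
f_A = (δ_mix − δ_B)/(δ_A − δ_B) = (-44.66 − (-11.008))/(-63.513 − (-11.008))
f_A = -33.652 / -52.505 = 0.6409

0.641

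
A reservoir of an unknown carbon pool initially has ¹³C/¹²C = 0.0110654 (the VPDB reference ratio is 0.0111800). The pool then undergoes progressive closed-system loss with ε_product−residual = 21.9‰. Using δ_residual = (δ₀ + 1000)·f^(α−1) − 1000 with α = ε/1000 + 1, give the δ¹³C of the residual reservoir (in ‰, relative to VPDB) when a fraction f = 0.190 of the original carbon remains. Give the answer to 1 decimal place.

δ₀ = (0.0110654/0.0111800 − 1)×1000 = (0.989750 − 1)×1000 = -10.250‰
α − 1 = ε/1000 = 0.0219
f^(α−1) = 0.190^(0.0219) = 0.964283
δ_res = (-10.250 + 1000) × 0.964283 − 1000 = 954.399 − 1000 = -45.60‰

-45.6‰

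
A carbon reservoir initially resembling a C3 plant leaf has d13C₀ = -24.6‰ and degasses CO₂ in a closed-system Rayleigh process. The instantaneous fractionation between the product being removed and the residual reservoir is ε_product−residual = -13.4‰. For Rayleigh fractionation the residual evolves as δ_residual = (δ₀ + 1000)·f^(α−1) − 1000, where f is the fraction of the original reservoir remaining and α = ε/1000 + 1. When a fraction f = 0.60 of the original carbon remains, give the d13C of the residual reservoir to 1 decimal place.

Rayleigh residual: δ_res = (δ₀ + 1000)·f^(α−1) − 1000
α = ε/1000 + 1 = 0.98660, so α − 1 = -0.01340
f^(α−1) = 0.60^(-0.01340) = 1.006869
δ_res = (-24.6 + 1000) × 1.006869 − 1000 = 982.100 − 1000 = -17.90‰

-17.9‰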